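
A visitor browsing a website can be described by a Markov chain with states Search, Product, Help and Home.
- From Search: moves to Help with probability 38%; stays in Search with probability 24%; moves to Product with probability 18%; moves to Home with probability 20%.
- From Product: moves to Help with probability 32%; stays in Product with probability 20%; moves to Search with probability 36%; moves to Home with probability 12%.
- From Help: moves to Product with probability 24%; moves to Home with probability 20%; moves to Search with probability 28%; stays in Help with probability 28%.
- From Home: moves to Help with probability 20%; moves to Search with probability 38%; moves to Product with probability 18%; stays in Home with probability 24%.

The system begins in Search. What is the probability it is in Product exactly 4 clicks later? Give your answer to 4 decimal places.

Propagate the distribution vector 4 clicks from Search.
After 0 clicks: (1.0000, 0.0000, 0.0000, 0.0000)
After 1 click: (0.2400, 0.1800, 0.3800, 0.2000)
After 2 clicks: (0.3048, 0.2064, 0.2952, 0.1936)
After 3 clicks: (0.3037, 0.2018, 0.3032, 0.1912)
After 4 clicks: (0.3031, 0.2022, 0.3031, 0.1915)
P(in Product after 4 clicks) = 0.2022

0.2022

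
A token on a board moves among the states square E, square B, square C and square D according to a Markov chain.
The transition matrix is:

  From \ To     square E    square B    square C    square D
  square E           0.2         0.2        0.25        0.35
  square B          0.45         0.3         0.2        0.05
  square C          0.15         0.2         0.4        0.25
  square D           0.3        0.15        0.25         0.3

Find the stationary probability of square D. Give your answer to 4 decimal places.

0.2469

Let the stationary distribution be π with π = πP and π_1 + π_2 + π_3 + π_4 = 1.
π_1 = 0.2·π_1 + 0.45·π_2 + 0.15·π_3 + 0.3·π_4
π_2 = 0.2·π_1 + 0.3·π_2 + 0.2·π_3 + 0.15·π_4
π_3 = 0.25·π_1 + 0.2·π_2 + 0.4·π_3 + 0.25·π_4
Solving with the normalization constraint gives π = (0.2627, 0.2085, 0.2819, 0.2469).
So the stationary probability of square D is 0.2469.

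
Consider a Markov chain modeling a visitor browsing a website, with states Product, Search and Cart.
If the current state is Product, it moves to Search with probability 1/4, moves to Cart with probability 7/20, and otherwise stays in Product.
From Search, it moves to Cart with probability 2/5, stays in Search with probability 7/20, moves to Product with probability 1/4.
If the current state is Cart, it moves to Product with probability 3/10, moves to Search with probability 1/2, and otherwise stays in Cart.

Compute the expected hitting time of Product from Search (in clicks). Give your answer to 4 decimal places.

Let t(s) be the expected number of clicks to first reach Product from state s, with t(Product) = 0. Conditioning on the first click:
t(Search) = 1 + 0.35·t(Search) + 0.4·t(Cart)
t(Cart) = 1 + 0.5·t(Search) + 0.2·t(Cart)
Solving: t(Search) = 3.7500, t(Cart) = 3.5938.
Expected clicks from Search to Product: 3.7500.

3.7500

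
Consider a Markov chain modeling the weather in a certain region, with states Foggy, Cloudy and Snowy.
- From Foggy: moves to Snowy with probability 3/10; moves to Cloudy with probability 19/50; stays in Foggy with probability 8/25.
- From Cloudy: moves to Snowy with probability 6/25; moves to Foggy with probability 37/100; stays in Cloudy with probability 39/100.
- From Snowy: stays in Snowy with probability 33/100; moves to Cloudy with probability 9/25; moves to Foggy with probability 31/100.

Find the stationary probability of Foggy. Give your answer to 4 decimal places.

Let the stationary distribution be π with π = πP and π_1 + π_2 + π_3 = 1.
π_1 = 0.32·π_1 + 0.37·π_2 + 0.31·π_3
π_2 = 0.38·π_1 + 0.39·π_2 + 0.36·π_3
Solving with the normalization constraint gives π = (0.3360, 0.3781, 0.2859).
So the stationary probability of Foggy is 0.3360.

0.3360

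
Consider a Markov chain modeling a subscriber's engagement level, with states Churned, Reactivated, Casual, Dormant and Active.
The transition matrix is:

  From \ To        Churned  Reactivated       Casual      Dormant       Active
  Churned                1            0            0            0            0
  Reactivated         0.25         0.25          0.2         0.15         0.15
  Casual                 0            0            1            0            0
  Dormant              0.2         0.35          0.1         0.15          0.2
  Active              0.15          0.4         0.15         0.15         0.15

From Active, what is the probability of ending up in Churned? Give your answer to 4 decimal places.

0.5457

Let h(s) be the probability of absorption at Churned starting from transient state s. Then h(Churned) = 1 and h(Casual) = 0. By first-step analysis:
h(Reactivated) = 0.25·1 + 0.25·h(Reactivated) + 0.2·0 + 0.15·h(Dormant) + 0.15·h(Active)
h(Dormant) = 0.2·1 + 0.35·h(Reactivated) + 0.1·0 + 0.15·h(Dormant) + 0.2·h(Active)
h(Active) = 0.15·1 + 0.4·h(Reactivated) + 0.15·0 + 0.15·h(Dormant) + 0.15·h(Active)
Solving: h(Reactivated) = 0.5614, h(Dormant) = 0.5949, h(Active) = 0.5457.
Starting from Active, the probability is 0.5457.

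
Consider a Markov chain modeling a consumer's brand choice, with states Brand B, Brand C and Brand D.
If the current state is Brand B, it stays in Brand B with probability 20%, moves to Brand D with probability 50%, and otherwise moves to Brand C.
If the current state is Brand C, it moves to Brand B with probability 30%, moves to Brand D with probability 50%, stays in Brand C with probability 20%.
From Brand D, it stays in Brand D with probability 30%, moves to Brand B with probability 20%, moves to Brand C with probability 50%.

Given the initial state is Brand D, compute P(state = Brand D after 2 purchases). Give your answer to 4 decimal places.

Sum over the intermediate state after 1 purchase:
P = P(Brand D→Brand B)·P(Brand B→Brand D) + P(Brand D→Brand C)·P(Brand C→Brand D) + P(Brand D→Brand D)·P(Brand D→Brand D)
  = 0.2×0.5 + 0.5×0.5 + 0.3×0.3
  = 0.1000 + 0.2500 + 0.0900 = 0.4400

0.4400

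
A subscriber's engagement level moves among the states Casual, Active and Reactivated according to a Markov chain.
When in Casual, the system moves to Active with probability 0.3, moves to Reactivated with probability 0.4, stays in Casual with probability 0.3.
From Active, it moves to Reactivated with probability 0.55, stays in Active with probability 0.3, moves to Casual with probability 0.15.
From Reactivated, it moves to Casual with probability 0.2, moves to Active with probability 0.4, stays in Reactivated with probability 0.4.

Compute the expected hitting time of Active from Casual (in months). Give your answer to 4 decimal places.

2.9412

Let t(s) be the expected number of months to first reach Active from state s, with t(Active) = 0. Conditioning on the first month:
t(Casual) = 1 + 0.3·t(Casual) + 0.4·t(Reactivated)
t(Reactivated) = 1 + 0.2·t(Casual) + 0.4·t(Reactivated)
Solving: t(Casual) = 2.9412, t(Reactivated) = 2.6471.
Expected months from Casual to Active: 2.9412.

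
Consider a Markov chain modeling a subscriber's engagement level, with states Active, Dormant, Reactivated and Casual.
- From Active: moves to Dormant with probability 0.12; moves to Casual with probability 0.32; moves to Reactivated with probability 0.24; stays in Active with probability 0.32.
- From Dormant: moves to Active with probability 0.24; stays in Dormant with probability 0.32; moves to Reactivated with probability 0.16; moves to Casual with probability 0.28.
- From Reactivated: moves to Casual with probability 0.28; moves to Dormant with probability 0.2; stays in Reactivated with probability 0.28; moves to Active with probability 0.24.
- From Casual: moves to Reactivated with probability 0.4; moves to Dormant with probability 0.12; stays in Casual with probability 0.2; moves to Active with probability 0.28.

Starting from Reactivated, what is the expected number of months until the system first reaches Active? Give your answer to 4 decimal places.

3.9941

Let t(s) be the expected number of months to first reach Active from state s, with t(Active) = 0. Conditioning on the first month:
t(Dormant) = 1 + 0.32·t(Dormant) + 0.16·t(Reactivated) + 0.28·t(Casual)
t(Reactivated) = 1 + 0.2·t(Dormant) + 0.28·t(Reactivated) + 0.28·t(Casual)
t(Casual) = 1 + 0.12·t(Dormant) + 0.4·t(Reactivated) + 0.2·t(Casual)
Solving: t(Dormant) = 3.9941, t(Reactivated) = 3.9941, t(Casual) = 3.8462.
Expected months from Reactivated to Active: 3.9941.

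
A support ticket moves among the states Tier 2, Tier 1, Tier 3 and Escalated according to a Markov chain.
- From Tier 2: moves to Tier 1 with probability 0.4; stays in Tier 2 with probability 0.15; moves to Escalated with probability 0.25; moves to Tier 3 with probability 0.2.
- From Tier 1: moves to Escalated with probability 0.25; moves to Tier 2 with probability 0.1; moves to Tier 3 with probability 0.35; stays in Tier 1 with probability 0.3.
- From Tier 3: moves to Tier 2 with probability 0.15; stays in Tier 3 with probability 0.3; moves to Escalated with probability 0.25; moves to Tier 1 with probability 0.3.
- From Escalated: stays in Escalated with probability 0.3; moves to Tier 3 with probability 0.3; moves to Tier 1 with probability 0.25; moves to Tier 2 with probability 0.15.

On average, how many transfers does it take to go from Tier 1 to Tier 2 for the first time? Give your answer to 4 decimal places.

Let t(s) be the expected number of transfers to first reach Tier 2 from state s, with t(Tier 2) = 0. Conditioning on the first transfer:
t(Tier 1) = 1 + 0.3·t(Tier 1) + 0.35·t(Tier 3) + 0.25·t(Escalated)
t(Tier 3) = 1 + 0.3·t(Tier 1) + 0.3·t(Tier 3) + 0.25·t(Escalated)
t(Escalated) = 1 + 0.25·t(Tier 1) + 0.3·t(Tier 3) + 0.3·t(Escalated)
Solving: t(Tier 1) = 7.7401, t(Tier 3) = 7.3715, t(Escalated) = 7.3521.
Expected transfers from Tier 1 to Tier 2: 7.7401.

7.7401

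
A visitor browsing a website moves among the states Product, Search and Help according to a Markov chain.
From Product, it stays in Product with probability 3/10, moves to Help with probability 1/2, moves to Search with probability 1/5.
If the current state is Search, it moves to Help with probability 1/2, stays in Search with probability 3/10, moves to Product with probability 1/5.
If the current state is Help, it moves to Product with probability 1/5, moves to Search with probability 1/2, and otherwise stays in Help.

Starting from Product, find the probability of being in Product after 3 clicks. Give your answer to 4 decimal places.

0.2230

Propagate the distribution vector 3 clicks from Product.
After 0 clicks: (1.0000, 0.0000, 0.0000)
After 1 click: (0.3000, 0.2000, 0.5000)
After 2 clicks: (0.2300, 0.3700, 0.4000)
After 3 clicks: (0.2230, 0.3570, 0.4200)
P(in Product after 3 clicks) = 0.2230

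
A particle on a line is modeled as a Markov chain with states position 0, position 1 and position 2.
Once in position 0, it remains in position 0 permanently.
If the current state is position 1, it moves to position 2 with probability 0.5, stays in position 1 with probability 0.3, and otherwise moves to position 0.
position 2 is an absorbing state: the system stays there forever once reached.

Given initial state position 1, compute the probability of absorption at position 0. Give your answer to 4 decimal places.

0.2857

Let h(s) be the probability of absorption at position 0 starting from transient state s. Then h(position 0) = 1 and h(position 2) = 0. By first-step analysis:
h(position 1) = 0.2·1 + 0.3·h(position 1) + 0.5·0
Solving: h(position 1) = 0.2857.
Starting from position 1, the probability is 0.2857.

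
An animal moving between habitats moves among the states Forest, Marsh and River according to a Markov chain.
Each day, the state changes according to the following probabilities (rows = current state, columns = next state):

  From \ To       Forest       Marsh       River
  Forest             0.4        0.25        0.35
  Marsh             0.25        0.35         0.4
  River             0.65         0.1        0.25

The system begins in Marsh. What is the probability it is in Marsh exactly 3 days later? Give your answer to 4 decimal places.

Propagate the distribution vector 3 days from Marsh.
After 0 days: (0.0000, 1.0000, 0.0000)
After 1 day: (0.2500, 0.3500, 0.4000)
After 2 days: (0.4475, 0.2250, 0.3275)
After 3 days: (0.4481, 0.2234, 0.3285)
P(in Marsh after 3 days) = 0.2234

0.2234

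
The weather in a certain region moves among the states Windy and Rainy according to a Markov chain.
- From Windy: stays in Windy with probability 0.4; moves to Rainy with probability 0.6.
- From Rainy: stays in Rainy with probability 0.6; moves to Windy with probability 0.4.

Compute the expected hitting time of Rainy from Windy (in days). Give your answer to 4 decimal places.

1.6667

Let t(s) be the expected number of days to first reach Rainy from state s, with t(Rainy) = 0. Conditioning on the first day:
t(Windy) = 1 + 0.4·t(Windy)
Solving: t(Windy) = 1.6667.
Expected days from Windy to Rainy: 1.6667.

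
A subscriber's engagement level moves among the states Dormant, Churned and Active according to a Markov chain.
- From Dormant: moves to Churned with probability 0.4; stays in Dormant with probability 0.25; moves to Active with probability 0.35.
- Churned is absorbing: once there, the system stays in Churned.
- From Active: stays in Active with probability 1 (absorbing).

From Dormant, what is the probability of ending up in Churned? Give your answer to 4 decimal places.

Let h(s) be the probability of absorption at Churned starting from transient state s. Then h(Churned) = 1 and h(Active) = 0. By first-step analysis:
h(Dormant) = 0.25·h(Dormant) + 0.4·1 + 0.35·0
Solving: h(Dormant) = 0.5333.
Starting from Dormant, the probability is 0.5333.

0.5333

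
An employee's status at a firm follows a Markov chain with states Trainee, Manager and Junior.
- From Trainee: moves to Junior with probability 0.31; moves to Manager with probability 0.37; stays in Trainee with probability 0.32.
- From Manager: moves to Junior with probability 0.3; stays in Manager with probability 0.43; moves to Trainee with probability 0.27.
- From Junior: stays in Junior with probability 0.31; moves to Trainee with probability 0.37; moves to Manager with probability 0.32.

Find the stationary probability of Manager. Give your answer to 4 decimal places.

Let the stationary distribution be π with π = πP and π_1 + π_2 + π_3 = 1.
π_1 = 0.32·π_1 + 0.27·π_2 + 0.37·π_3
π_2 = 0.37·π_1 + 0.43·π_2 + 0.32·π_3
Solving with the normalization constraint gives π = (0.3164, 0.3773, 0.3062).
So the stationary probability of Manager is 0.3773.

0.3773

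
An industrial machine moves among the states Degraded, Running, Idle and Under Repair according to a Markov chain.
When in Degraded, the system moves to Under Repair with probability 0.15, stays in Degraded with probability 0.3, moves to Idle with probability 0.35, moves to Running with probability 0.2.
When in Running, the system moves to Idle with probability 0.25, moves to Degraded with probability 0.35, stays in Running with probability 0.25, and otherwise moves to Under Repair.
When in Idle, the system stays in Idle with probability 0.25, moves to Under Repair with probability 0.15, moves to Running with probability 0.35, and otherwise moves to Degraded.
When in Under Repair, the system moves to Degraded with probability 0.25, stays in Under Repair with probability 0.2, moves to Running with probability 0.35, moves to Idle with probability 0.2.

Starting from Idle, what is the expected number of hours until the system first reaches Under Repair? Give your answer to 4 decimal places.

6.6667

Let t(s) be the expected number of hours to first reach Under Repair from state s, with t(Under Repair) = 0. Conditioning on the first hour:
t(Degraded) = 1 + 0.3·t(Degraded) + 0.2·t(Running) + 0.35·t(Idle)
t(Running) = 1 + 0.35·t(Degraded) + 0.25·t(Running) + 0.25·t(Idle)
t(Idle) = 1 + 0.25·t(Degraded) + 0.35·t(Running) + 0.25·t(Idle)
Solving: t(Degraded) = 6.6667, t(Running) = 6.6667, t(Idle) = 6.6667.
Expected hours from Idle to Under Repair: 6.6667.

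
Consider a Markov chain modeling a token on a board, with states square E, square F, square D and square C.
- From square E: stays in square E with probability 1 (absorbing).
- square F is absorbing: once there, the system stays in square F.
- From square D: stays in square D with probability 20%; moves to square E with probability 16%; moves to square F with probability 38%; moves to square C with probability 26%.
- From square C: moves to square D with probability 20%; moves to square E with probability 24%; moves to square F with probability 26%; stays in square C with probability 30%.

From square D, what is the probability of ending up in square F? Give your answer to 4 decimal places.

Let h(s) be the probability of absorption at square F starting from transient state s. Then h(square F) = 1 and h(square E) = 0. By first-step analysis:
h(square D) = 0.16·0 + 0.38·1 + 0.2·h(square D) + 0.26·h(square C)
h(square C) = 0.24·0 + 0.26·1 + 0.2·h(square D) + 0.3·h(square C)
Solving: h(square D) = 0.6567, h(square C) = 0.5591.
Starting from square D, the probability is 0.6567.

0.6567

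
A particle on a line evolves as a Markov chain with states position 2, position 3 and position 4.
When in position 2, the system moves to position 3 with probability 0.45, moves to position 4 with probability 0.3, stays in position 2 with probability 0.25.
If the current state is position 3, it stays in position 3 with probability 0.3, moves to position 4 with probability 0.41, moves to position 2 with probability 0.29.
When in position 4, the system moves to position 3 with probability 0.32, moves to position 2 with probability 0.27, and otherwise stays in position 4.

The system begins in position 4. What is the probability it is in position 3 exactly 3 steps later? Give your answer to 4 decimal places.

0.3483

Propagate the distribution vector 3 steps from position 4.
After 0 steps: (0.0000, 0.0000, 1.0000)
After 1 step: (0.2700, 0.3200, 0.4100)
After 2 steps: (0.2710, 0.3487, 0.3803)
After 3 steps: (0.2716, 0.3483, 0.3802)
P(in position 3 after 3 steps) = 0.3483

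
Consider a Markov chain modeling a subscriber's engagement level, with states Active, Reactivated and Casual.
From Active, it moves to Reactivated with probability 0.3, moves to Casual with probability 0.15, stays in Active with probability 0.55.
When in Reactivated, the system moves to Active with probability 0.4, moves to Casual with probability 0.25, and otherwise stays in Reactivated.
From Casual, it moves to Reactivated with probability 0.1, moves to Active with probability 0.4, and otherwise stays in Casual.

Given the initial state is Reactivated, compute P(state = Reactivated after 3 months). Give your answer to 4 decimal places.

Propagate the distribution vector 3 months from Reactivated.
After 0 months: (0.0000, 1.0000, 0.0000)
After 1 month: (0.4000, 0.3500, 0.2500)
After 2 months: (0.4600, 0.2675, 0.2725)
After 3 months: (0.4690, 0.2589, 0.2721)
P(in Reactivated after 3 months) = 0.2589

0.2589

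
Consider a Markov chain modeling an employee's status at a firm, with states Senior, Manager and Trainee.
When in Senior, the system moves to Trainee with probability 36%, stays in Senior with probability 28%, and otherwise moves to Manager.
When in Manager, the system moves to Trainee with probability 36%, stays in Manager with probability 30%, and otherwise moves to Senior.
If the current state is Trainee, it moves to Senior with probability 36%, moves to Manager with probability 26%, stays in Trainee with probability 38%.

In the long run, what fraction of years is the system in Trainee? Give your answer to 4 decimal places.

Let the stationary distribution be π with π = πP and π_1 + π_2 + π_3 = 1.
π_1 = 0.28·π_1 + 0.34·π_2 + 0.36·π_3
π_2 = 0.36·π_1 + 0.3·π_2 + 0.26·π_3
Solving with the normalization constraint gives π = (0.3277, 0.3050, 0.3673).
So the stationary probability of Trainee is 0.3673.

0.3673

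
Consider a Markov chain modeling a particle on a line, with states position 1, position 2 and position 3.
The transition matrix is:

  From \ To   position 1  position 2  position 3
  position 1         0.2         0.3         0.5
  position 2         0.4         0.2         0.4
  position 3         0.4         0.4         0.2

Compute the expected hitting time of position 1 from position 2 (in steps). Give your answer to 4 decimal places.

Let t(s) be the expected number of steps to first reach position 1 from state s, with t(position 1) = 0. Conditioning on the first step:
t(position 2) = 1 + 0.2·t(position 2) + 0.4·t(position 3)
t(position 3) = 1 + 0.4·t(position 2) + 0.2·t(position 3)
Solving: t(position 2) = 2.5000, t(position 3) = 2.5000.
Expected steps from position 2 to position 1: 2.5000.

2.5000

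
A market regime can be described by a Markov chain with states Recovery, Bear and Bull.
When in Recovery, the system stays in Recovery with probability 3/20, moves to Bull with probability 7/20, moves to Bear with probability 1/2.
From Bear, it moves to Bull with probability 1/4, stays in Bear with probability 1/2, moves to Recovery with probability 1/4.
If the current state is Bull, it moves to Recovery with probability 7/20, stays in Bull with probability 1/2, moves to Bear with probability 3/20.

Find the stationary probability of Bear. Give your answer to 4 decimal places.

0.3712

Let the stationary distribution be π with π = πP and π_1 + π_2 + π_3 = 1.
π_1 = 0.15·π_1 + 0.25·π_2 + 0.35·π_3
π_2 = 0.5·π_1 + 0.5·π_2 + 0.15·π_3
Solving with the normalization constraint gives π = (0.2607, 0.3712, 0.3681).
So the stationary probability of Bear is 0.3712.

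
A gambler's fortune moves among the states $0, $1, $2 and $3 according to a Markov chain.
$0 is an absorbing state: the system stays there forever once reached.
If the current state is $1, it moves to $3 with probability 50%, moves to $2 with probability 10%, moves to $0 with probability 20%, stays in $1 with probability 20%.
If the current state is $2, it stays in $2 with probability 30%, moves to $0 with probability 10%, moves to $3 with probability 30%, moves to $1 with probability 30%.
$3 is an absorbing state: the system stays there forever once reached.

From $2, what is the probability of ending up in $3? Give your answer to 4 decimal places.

0.7358

Let h(s) be the probability of absorption at $3 starting from transient state s. Then h($3) = 1 and h($0) = 0. By first-step analysis:
h($1) = 0.2·0 + 0.2·h($1) + 0.1·h($2) + 0.5·1
h($2) = 0.1·0 + 0.3·h($1) + 0.3·h($2) + 0.3·1
Solving: h($1) = 0.7170, h($2) = 0.7358.
Starting from $2, the probability is 0.7358.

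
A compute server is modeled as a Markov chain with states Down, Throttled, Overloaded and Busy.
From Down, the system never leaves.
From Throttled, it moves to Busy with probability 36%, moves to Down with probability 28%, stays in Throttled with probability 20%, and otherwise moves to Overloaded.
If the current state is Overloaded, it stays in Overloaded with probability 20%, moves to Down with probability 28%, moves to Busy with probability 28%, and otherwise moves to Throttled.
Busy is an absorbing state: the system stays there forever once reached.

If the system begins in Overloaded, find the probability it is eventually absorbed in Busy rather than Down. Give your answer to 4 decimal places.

Let h(s) be the probability of absorption at Busy starting from transient state s. Then h(Busy) = 1 and h(Down) = 0. By first-step analysis:
h(Throttled) = 0.28·0 + 0.2·h(Throttled) + 0.16·h(Overloaded) + 0.36·1
h(Overloaded) = 0.28·0 + 0.24·h(Throttled) + 0.2·h(Overloaded) + 0.28·1
Solving: h(Throttled) = 0.5532, h(Overloaded) = 0.5160.
Starting from Overloaded, the probability is 0.5160.

0.5160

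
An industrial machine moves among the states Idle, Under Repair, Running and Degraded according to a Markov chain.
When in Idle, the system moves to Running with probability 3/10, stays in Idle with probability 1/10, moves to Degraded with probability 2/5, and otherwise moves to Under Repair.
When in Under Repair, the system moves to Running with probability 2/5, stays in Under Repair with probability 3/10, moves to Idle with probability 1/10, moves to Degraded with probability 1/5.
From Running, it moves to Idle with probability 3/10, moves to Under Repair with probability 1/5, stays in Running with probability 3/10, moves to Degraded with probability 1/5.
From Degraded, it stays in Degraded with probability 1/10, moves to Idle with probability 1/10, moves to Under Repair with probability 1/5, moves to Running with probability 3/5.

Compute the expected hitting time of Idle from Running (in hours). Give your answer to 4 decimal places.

4.5622

Let t(s) be the expected number of hours to first reach Idle from state s, with t(Idle) = 0. Conditioning on the first hour:
t(Under Repair) = 1 + 0.3·t(Under Repair) + 0.4·t(Running) + 0.2·t(Degraded)
t(Running) = 1 + 0.2·t(Under Repair) + 0.3·t(Running) + 0.2·t(Degraded)
t(Degraded) = 1 + 0.2·t(Under Repair) + 0.6·t(Running) + 0.1·t(Degraded)
Solving: t(Under Repair) = 5.5760, t(Running) = 4.5622, t(Degraded) = 5.3917.
Expected hours from Running to Idle: 4.5622.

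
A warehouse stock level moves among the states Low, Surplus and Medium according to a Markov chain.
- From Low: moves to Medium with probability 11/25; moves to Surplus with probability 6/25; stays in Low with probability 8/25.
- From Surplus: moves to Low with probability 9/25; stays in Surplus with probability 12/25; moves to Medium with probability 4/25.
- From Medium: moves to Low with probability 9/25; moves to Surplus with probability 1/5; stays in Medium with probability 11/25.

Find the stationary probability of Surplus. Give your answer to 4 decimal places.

0.2970

Let the stationary distribution be π with π = πP and π_1 + π_2 + π_3 = 1.
π_1 = 0.32·π_1 + 0.36·π_2 + 0.36·π_3
π_2 = 0.24·π_1 + 0.48·π_2 + 0.2·π_3
Solving with the normalization constraint gives π = (0.3462, 0.2970, 0.3568).
So the stationary probability of Surplus is 0.2970.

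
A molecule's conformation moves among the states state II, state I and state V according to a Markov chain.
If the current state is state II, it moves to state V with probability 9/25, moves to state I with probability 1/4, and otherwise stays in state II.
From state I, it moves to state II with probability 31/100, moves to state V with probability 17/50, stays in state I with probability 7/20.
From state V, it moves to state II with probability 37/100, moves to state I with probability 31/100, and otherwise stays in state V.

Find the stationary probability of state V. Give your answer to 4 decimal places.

0.3404

Let the stationary distribution be π with π = πP and π_1 + π_2 + π_3 = 1.
π_1 = 0.39·π_1 + 0.31·π_2 + 0.37·π_3
π_2 = 0.25·π_1 + 0.35·π_2 + 0.31·π_3
Solving with the normalization constraint gives π = (0.3592, 0.3005, 0.3404).
So the stationary probability of state V is 0.3404.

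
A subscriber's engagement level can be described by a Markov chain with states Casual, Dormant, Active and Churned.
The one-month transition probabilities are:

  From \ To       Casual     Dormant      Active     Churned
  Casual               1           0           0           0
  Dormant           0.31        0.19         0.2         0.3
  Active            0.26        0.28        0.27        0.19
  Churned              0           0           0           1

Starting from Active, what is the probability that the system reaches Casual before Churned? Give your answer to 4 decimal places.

0.5556

Let h(s) be the probability of absorption at Casual starting from transient state s. Then h(Casual) = 1 and h(Churned) = 0. By first-step analysis:
h(Dormant) = 0.31·1 + 0.19·h(Dormant) + 0.2·h(Active) + 0.3·0
h(Active) = 0.26·1 + 0.28·h(Dormant) + 0.27·h(Active) + 0.19·0
Solving: h(Dormant) = 0.5199, h(Active) = 0.5556.
Starting from Active, the probability is 0.5556.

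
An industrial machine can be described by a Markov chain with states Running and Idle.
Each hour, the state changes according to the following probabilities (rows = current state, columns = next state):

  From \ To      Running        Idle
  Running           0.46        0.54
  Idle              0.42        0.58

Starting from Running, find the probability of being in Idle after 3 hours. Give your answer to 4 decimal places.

Propagate the distribution vector 3 hours from Running.
After 0 hours: (1.0000, 0.0000)
After 1 hour: (0.4600, 0.5400)
After 2 hours: (0.4384, 0.5616)
After 3 hours: (0.4375, 0.5625)
P(in Idle after 3 hours) = 0.5625

0.5625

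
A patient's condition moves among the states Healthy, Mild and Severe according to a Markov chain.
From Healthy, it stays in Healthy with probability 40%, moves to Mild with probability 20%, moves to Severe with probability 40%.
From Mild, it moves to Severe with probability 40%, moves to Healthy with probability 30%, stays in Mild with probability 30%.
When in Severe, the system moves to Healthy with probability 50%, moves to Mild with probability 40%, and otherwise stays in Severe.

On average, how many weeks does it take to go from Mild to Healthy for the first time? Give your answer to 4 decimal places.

Let t(s) be the expected number of weeks to first reach Healthy from state s, with t(Healthy) = 0. Conditioning on the first week:
t(Mild) = 1 + 0.3·t(Mild) + 0.4·t(Severe)
t(Severe) = 1 + 0.4·t(Mild) + 0.1·t(Severe)
Solving: t(Mild) = 2.7660, t(Severe) = 2.3404.
Expected weeks from Mild to Healthy: 2.7660.

2.7660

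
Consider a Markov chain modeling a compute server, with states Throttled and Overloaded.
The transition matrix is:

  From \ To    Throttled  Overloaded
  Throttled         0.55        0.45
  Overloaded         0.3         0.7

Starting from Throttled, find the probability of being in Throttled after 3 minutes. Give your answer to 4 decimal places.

0.4094

Propagate the distribution vector 3 minutes from Throttled.
After 0 minutes: (1.0000, 0.0000)
After 1 minute: (0.5500, 0.4500)
After 2 minutes: (0.4375, 0.5625)
After 3 minutes: (0.4094, 0.5906)
P(in Throttled after 3 minutes) = 0.4094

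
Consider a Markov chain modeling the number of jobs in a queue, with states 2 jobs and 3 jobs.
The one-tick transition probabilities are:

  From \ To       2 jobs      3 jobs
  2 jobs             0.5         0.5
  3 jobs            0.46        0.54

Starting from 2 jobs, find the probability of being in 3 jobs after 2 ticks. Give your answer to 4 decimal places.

Sum over the intermediate state after 1 tick:
P = P(2 jobs→2 jobs)·P(2 jobs→3 jobs) + P(2 jobs→3 jobs)·P(3 jobs→3 jobs)
  = 0.5×0.5 + 0.5×0.54
  = 0.2500 + 0.2700 = 0.5200

0.5200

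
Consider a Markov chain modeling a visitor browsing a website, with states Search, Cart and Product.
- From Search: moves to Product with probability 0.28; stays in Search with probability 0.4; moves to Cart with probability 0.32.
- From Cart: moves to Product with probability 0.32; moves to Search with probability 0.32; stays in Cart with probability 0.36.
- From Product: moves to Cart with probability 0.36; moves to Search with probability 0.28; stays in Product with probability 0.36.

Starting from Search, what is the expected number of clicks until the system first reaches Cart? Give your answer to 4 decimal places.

3.0105

Let t(s) be the expected number of clicks to first reach Cart from state s, with t(Cart) = 0. Conditioning on the first click:
t(Search) = 1 + 0.4·t(Search) + 0.28·t(Product)
t(Product) = 1 + 0.28·t(Search) + 0.36·t(Product)
Solving: t(Search) = 3.0105, t(Product) = 2.8796.
Expected clicks from Search to Cart: 3.0105.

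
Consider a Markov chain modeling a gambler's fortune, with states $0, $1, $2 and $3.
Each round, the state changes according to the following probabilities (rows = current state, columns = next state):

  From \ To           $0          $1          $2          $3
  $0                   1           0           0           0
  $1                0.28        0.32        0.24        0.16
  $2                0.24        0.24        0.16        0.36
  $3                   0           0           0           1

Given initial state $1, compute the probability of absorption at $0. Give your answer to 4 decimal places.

0.5701

Let h(s) be the probability of absorption at $0 starting from transient state s. Then h($0) = 1 and h($3) = 0. By first-step analysis:
h($1) = 0.28·1 + 0.32·h($1) + 0.24·h($2) + 0.16·0
h($2) = 0.24·1 + 0.24·h($1) + 0.16·h($2) + 0.36·0
Solving: h($1) = 0.5701, h($2) = 0.4486.
Starting from $1, the probability is 0.5701.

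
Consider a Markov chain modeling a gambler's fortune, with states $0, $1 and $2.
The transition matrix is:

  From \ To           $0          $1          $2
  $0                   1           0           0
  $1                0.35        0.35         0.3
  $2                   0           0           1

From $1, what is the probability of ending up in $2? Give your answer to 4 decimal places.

Let h(s) be the probability of absorption at $2 starting from transient state s. Then h($2) = 1 and h($0) = 0. By first-step analysis:
h($1) = 0.35·0 + 0.35·h($1) + 0.3·1
Solving: h($1) = 0.4615.
Starting from $1, the probability is 0.4615.

0.4615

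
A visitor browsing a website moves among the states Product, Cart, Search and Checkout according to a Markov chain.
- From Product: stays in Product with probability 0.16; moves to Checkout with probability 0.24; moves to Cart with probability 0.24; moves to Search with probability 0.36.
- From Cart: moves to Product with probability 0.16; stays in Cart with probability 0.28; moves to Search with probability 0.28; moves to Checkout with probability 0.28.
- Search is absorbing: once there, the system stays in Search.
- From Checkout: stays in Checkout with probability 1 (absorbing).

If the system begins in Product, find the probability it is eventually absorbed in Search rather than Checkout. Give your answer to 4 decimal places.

Let h(s) be the probability of absorption at Search starting from transient state s. Then h(Search) = 1 and h(Checkout) = 0. By first-step analysis:
h(Product) = 0.16·h(Product) + 0.24·h(Cart) + 0.36·1 + 0.24·0
h(Cart) = 0.16·h(Product) + 0.28·h(Cart) + 0.28·1 + 0.28·0
Solving: h(Product) = 0.5763, h(Cart) = 0.5169.
Starting from Product, the probability is 0.5763.

0.5763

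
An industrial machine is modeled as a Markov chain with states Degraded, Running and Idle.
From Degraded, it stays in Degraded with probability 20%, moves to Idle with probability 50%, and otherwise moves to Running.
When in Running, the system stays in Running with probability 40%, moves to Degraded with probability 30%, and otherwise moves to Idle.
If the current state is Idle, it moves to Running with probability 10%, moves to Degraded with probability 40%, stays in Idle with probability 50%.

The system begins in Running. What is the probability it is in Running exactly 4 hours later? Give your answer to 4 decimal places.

0.2356

Propagate the distribution vector 4 hours from Running.
After 0 hours: (0.0000, 1.0000, 0.0000)
After 1 hour: (0.3000, 0.4000, 0.3000)
After 2 hours: (0.3000, 0.2800, 0.4200)
After 3 hours: (0.3120, 0.2440, 0.4440)
After 4 hours: (0.3132, 0.2356, 0.4512)
P(in Running after 4 hours) = 0.2356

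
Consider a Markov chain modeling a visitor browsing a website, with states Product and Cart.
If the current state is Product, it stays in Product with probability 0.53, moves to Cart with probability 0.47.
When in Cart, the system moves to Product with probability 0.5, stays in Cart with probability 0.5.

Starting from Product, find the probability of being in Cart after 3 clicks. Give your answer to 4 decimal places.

Propagate the distribution vector 3 clicks from Product.
After 0 clicks: (1.0000, 0.0000)
After 1 click: (0.5300, 0.4700)
After 2 clicks: (0.5159, 0.4841)
After 3 clicks: (0.5155, 0.4845)
P(in Cart after 3 clicks) = 0.4845

0.4845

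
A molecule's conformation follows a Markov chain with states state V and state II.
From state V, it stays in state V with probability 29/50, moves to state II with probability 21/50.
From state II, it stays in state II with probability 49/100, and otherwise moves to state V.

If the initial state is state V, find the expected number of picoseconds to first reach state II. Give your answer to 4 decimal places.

2.3810

Let t(s) be the expected number of picoseconds to first reach state II from state s, with t(state II) = 0. Conditioning on the first picosecond:
t(state V) = 1 + 0.58·t(state V)
Solving: t(state V) = 2.3810.
Expected picoseconds from state V to state II: 2.3810.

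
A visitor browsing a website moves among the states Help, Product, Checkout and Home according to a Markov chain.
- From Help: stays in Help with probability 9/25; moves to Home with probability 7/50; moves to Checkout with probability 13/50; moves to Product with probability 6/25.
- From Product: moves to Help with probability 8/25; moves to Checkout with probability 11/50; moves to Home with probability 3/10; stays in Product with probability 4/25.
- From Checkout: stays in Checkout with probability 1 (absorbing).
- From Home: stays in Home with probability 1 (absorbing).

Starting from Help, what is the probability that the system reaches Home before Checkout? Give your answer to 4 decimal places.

0.4115

Let h(s) be the probability of absorption at Home starting from transient state s. Then h(Home) = 1 and h(Checkout) = 0. By first-step analysis:
h(Help) = 0.36·h(Help) + 0.24·h(Product) + 0.26·0 + 0.14·1
h(Product) = 0.32·h(Help) + 0.16·h(Product) + 0.22·0 + 0.3·1
Solving: h(Help) = 0.4115, h(Product) = 0.5139.
Starting from Help, the probability is 0.4115.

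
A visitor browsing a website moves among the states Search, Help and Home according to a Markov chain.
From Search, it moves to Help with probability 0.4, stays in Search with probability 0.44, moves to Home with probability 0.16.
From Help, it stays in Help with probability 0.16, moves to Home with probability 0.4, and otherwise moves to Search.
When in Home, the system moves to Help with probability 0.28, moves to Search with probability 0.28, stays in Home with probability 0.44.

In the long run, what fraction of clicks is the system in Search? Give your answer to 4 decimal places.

0.3889

Let the stationary distribution be π with π = πP and π_1 + π_2 + π_3 = 1.
π_1 = 0.44·π_1 + 0.44·π_2 + 0.28·π_3
π_2 = 0.4·π_1 + 0.16·π_2 + 0.28·π_3
Solving with the normalization constraint gives π = (0.3889, 0.2917, 0.3194).
So the stationary probability of Search is 0.3889.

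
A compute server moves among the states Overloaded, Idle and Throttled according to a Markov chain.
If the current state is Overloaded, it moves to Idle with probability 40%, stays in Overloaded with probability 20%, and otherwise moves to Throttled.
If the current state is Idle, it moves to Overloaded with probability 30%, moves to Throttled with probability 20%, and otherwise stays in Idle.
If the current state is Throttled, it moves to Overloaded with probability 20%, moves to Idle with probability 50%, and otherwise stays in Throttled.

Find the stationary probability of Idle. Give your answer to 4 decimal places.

0.4752

Let the stationary distribution be π with π = πP and π_1 + π_2 + π_3 = 1.
π_1 = 0.2·π_1 + 0.3·π_2 + 0.2·π_3
π_2 = 0.4·π_1 + 0.5·π_2 + 0.5·π_3
Solving with the normalization constraint gives π = (0.2475, 0.4752, 0.2772).
So the stationary probability of Idle is 0.4752.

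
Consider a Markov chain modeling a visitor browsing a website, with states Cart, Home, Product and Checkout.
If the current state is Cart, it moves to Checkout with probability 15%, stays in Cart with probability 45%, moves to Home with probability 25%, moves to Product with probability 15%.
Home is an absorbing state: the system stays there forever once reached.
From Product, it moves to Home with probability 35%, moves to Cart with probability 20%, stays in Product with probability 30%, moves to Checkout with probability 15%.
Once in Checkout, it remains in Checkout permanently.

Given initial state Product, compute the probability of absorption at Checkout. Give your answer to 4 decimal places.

0.3169

Let h(s) be the probability of absorption at Checkout starting from transient state s. Then h(Checkout) = 1 and h(Home) = 0. By first-step analysis:
h(Cart) = 0.45·h(Cart) + 0.25·0 + 0.15·h(Product) + 0.15·1
h(Product) = 0.2·h(Cart) + 0.35·0 + 0.3·h(Product) + 0.15·1
Solving: h(Cart) = 0.3592, h(Product) = 0.3169.
Starting from Product, the probability is 0.3169.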